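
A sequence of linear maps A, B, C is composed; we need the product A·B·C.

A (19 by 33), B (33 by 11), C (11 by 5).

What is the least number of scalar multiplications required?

Order (A·(B·C)): (B·C): 33×11 by 11×5 → 33×5, cost 33·11·5 = 1815; (A·(B·C)): 19×33 by 33×5 → 19×5, cost 19·33·5 = 3135; cumulative 4950. Total 4950.
Order ((A·B)·C): (A·B): 19×33 by 33×11 → 19×11, cost 19·33·11 = 6897; ((A·B)·C): 19×11 by 11×5 → 19×5, cost 19·11·5 = 1045; cumulative 7942. Total 7942.
Minimum: 4950.

4950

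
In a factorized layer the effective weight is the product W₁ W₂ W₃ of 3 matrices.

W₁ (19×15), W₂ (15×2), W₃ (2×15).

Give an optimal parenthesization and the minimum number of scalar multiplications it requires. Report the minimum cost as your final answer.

1140

(W₁ (W₂ W₃)): cost 4725.
((W₁ W₂) W₃): cost 1140.
Optimal: ((W₁ W₂) W₃) with cost 1140.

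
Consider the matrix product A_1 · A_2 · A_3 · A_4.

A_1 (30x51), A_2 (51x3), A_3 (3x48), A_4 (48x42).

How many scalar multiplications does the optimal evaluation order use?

Adjacent pairs: A_1A_2 = 30·51·3 = 4590; A_2A_3 = 51·3·48 = 7344; A_3A_4 = 3·48·42 = 6048.
Length 3: A_1..A_3: k=1: 0+7344+30·51·48=80784; k=2: 4590+0+30·3·48=8910 → min 8910 | A_2..A_4: k=2: 0+6048+51·3·42=12474; k=3: 7344+0+51·48·42=110160 → min 12474.
Length 4: A_1..A_4: k=1: 0+12474+30·51·42=76734; k=2: 4590+6048+30·3·42=14418; k=3: 8910+0+30·48·42=69390 → min 14418.
Optimal order: ((A_1 · A_2) · (A_3 · A_4)) with cost 14418.

14418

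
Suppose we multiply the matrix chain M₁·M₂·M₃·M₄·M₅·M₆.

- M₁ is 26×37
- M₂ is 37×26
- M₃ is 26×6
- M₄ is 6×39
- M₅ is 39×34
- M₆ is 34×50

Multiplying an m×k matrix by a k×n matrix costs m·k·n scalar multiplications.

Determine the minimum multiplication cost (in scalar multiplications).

37500

Adjacent pairs: M₁M₂ = 26·37·26 = 25012; M₂M₃ = 37·26·6 = 5772; M₃M₄ = 26·6·39 = 6084; M₄M₅ = 6·39·34 = 7956; M₅M₆ = 39·34·50 = 66300.
Length 3: M₁..M₃: k=1: 0+5772+26·37·6=11544; k=2: 25012+0+26·26·6=29068 → min 11544 | M₂..M₄: k=2: 0+6084+37·26·39=43602; k=3: 5772+0+37·6·39=14430 → min 14430 | M₃..M₅: k=3: 0+7956+26·6·34=13260; k=4: 6084+0+26·39·34=40560 → min 13260 | M₄..M₆: k=4: 0+66300+6·39·50=78000; k=5: 7956+0+6·34·50=18156 → min 18156.
Length 4: M₁..M₄: k=1: 0+14430+26·37·39=51948; k=2: 25012+6084+26·26·39=57460; k=3: 11544+0+26·6·39=17628 → min 17628 | M₂..M₅: k=2: 0+13260+37·26·34=45968; k=3: 5772+7956+37·6·34=21276; k=4: 14430+0+37·39·34=63492 → min 21276 | M₃..M₆: k=3: 0+18156+26·6·50=25956; k=4: 6084+66300+26·39·50=123084; k=5: 13260+0+26·34·50=57460 → min 25956.
Length 5: M₁..M₅: k=1: 0+21276+26·37·34=53984; k=2: 25012+13260+26·26·34=61256; k=3: 11544+7956+26·6·34=24804; k=4: 17628+0+26·39·34=52104 → min 24804 | M₂..M₆: k=2: 0+25956+37·26·50=74056; k=3: 5772+18156+37·6·50=35028; k=4: 14430+66300+37·39·50=152880; k=5: 21276+0+37·34·50=84176 → min 35028.
Length 6: M₁..M₆: k=1: 0+35028+26·37·50=83128; k=2: 25012+25956+26·26·50=84768; k=3: 11544+18156+26·6·50=37500; k=4: 17628+66300+26·39·50=134628; k=5: 24804+0+26·34·50=69004 → min 37500.
Optimal order: ((M₁·(M₂·M₃))·((M₄·M₅)·M₆)) with cost 37500.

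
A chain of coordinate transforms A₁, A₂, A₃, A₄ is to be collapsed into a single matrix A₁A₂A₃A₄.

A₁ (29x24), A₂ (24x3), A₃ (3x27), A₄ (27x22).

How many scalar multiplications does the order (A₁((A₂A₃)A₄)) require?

(A₂A₃): 24×3 by 3×27 → 24×27, cost 24·3·27 = 1944
((A₂A₃)A₄): 24×27 by 27×22 → 24×22, cost 24·27·22 = 14256; cumulative 16200
(A₁((A₂A₃)A₄)): 29×24 by 24×22 → 29×22, cost 29·24·22 = 15312; cumulative 31512
Total: 31512 scalar multiplications.

31512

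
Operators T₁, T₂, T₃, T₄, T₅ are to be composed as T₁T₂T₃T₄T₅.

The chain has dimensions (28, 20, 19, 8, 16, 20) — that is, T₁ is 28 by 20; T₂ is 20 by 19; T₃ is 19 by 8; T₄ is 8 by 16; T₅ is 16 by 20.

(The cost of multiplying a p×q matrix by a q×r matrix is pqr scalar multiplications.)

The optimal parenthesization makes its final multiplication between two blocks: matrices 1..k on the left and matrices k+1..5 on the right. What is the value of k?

3

Adjacent pairs: T₁T₂ = 28·20·19 = 10640; T₂T₃ = 20·19·8 = 3040; T₃T₄ = 19·8·16 = 2432; T₄T₅ = 8·16·20 = 2560.
Length 3: T₁..T₃: k=1: 0+3040+28·20·8=7520; k=2: 10640+0+28·19·8=14896 → min 7520 | T₂..T₄: k=2: 0+2432+20·19·16=8512; k=3: 3040+0+20·8·16=5600 → min 5600 | T₃..T₅: k=3: 0+2560+19·8·20=5600; k=4: 2432+0+19·16·20=8512 → min 5600.
Length 4: T₁..T₄: k=1: 0+5600+28·20·16=14560; k=2: 10640+2432+28·19·16=21584; k=3: 7520+0+28·8·16=11104 → min 11104 | T₂..T₅: k=2: 0+5600+20·19·20=13200; k=3: 3040+2560+20·8·20=8800; k=4: 5600+0+20·16·20=12000 → min 8800.
Top-level splits: k=1: (T₁..T₁)·(T₂..T₅) → 0+8800+28·20·20 = 20000; k=2: (T₁..T₂)·(T₃..T₅) → 10640+5600+28·19·20 = 26880; k=3: (T₁..T₃)·(T₄..T₅) → 7520+2560+28·8·20 = 14560; k=4: (T₁..T₄)·(T₅..T₅) → 11104+0+28·16·20 = 20064.
Best split is after T₃, i.e. k = 3.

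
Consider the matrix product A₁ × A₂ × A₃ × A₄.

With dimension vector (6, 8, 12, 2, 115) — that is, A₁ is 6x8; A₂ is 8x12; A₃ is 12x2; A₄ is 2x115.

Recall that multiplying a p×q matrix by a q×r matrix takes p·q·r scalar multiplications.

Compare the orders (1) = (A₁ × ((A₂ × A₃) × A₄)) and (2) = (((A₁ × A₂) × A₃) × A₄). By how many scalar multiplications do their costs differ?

Order (1) = (A₁ × ((A₂ × A₃) × A₄)): (A₂ × A₃): 8×12 by 12×2 → 8×2, cost 8·12·2 = 192; ((A₂ × A₃) × A₄): 8×2 by 2×115 → 8×115, cost 8·2·115 = 1840; cumulative 2032; (A₁ × ((A₂ × A₃) × A₄)): 6×8 by 8×115 → 6×115, cost 6·8·115 = 5520; cumulative 7552. Total 7552.
Order (2) = (((A₁ × A₂) × A₃) × A₄): (A₁ × A₂): 6×8 by 8×12 → 6×12, cost 6·8·12 = 576; ((A₁ × A₂) × A₃): 6×12 by 12×2 → 6×2, cost 6·12·2 = 144; cumulative 720; (((A₁ × A₂) × A₃) × A₄): 6×2 by 2×115 → 6×115, cost 6·2·115 = 1380; cumulative 2100. Total 2100.
Difference: |7552 − 2100| = 5452.

5452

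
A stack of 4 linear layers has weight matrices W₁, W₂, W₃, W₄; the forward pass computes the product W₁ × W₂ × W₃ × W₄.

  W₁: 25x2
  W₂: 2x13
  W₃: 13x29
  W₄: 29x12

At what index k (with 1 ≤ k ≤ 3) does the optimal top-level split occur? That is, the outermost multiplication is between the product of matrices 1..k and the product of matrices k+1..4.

Adjacent pairs: W₁W₂ = 25·2·13 = 650; W₂W₃ = 2·13·29 = 754; W₃W₄ = 13·29·12 = 4524.
Length 3: W₁..W₃: k=1: 0+754+25·2·29=2204; k=2: 650+0+25·13·29=10075 → min 2204 | W₂..W₄: k=2: 0+4524+2·13·12=4836; k=3: 754+0+2·29·12=1450 → min 1450.
Top-level splits: k=1: (W₁..W₁)·(W₂..W₄) → 0+1450+25·2·12 = 2050; k=2: (W₁..W₂)·(W₃..W₄) → 650+4524+25·13·12 = 9074; k=3: (W₁..W₃)·(W₄..W₄) → 2204+0+25·29·12 = 10904.
Best split is after W₁, i.e. k = 1.

1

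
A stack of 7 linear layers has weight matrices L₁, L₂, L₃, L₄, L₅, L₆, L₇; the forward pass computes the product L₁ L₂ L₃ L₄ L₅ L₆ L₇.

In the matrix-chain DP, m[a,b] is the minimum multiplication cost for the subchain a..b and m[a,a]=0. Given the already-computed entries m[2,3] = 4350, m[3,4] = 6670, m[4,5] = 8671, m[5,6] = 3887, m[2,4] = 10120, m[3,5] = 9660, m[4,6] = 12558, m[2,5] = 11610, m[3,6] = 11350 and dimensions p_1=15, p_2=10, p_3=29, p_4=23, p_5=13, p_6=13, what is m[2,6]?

13300

m[2,6] = min over k∈[2,5] of m[2,k]+m[k+1,6]+p_{1}·p_k·p_{6}.
k=2: 0 + 11350 + 15·10·13 = 13300; k=3: 4350 + 12558 + 15·29·13 = 22563; k=4: 10120 + 3887 + 15·23·13 = 18492; k=5: 11610 + 0 + 15·13·13 = 14145.
Minimum: 13300 at k=2.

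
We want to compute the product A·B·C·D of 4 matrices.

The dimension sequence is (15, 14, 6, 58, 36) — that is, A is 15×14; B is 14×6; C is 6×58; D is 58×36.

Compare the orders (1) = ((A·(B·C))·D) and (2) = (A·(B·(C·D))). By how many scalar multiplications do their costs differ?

25260

Order (1) = ((A·(B·C))·D): (B·C): 14×6 by 6×58 → 14×58, cost 14·6·58 = 4872; (A·(B·C)): 15×14 by 14×58 → 15×58, cost 15·14·58 = 12180; cumulative 17052; ((A·(B·C))·D): 15×58 by 58×36 → 15×36, cost 15·58·36 = 31320; cumulative 48372. Total 48372.
Order (2) = (A·(B·(C·D))): (C·D): 6×58 by 58×36 → 6×36, cost 6·58·36 = 12528; (B·(C·D)): 14×6 by 6×36 → 14×36, cost 14·6·36 = 3024; cumulative 15552; (A·(B·(C·D))): 15×14 by 14×36 → 15×36, cost 15·14·36 = 7560; cumulative 23112. Total 23112.
Difference: |48372 − 23112| = 25260.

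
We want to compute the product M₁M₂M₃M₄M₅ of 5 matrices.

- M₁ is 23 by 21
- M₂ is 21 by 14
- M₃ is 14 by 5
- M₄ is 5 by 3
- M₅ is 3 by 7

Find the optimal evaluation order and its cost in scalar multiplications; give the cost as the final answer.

3024

Adjacent pairs: M₁M₂ = 23·21·14 = 6762; M₂M₃ = 21·14·5 = 1470; M₃M₄ = 14·5·3 = 210; M₄M₅ = 5·3·7 = 105.
Length 3: M₁..M₃: k=1: 0+1470+23·21·5=3885; k=2: 6762+0+23·14·5=8372 → min 3885 | M₂..M₄: k=2: 0+210+21·14·3=1092; k=3: 1470+0+21·5·3=1785 → min 1092 | M₃..M₅: k=3: 0+105+14·5·7=595; k=4: 210+0+14·3·7=504 → min 504.
Length 4: M₁..M₄: k=1: 0+1092+23·21·3=2541; k=2: 6762+210+23·14·3=7938; k=3: 3885+0+23·5·3=4230 → min 2541 | M₂..M₅: k=2: 0+504+21·14·7=2562; k=3: 1470+105+21·5·7=2310; k=4: 1092+0+21·3·7=1533 → min 1533.
Length 5: M₁..M₅: k=1: 0+1533+23·21·7=4914; k=2: 6762+504+23·14·7=9520; k=3: 3885+105+23·5·7=4795; k=4: 2541+0+23·3·7=3024 → min 3024.
Optimal parenthesization: ((M₁(M₂(M₃M₄)))M₅) with cost 3024.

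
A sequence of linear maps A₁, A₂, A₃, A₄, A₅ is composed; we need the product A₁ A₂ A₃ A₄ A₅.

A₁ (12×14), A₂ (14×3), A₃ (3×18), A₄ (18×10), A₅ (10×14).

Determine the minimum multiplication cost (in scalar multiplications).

1968

Adjacent pairs: A₁A₂ = 12·14·3 = 504; A₂A₃ = 14·3·18 = 756; A₃A₄ = 3·18·10 = 540; A₄A₅ = 18·10·14 = 2520.
Length 3: A₁..A₃: k=1: 0+756+12·14·18=3780; k=2: 504+0+12·3·18=1152 → min 1152 | A₂..A₄: k=2: 0+540+14·3·10=960; k=3: 756+0+14·18·10=3276 → min 960 | A₃..A₅: k=3: 0+2520+3·18·14=3276; k=4: 540+0+3·10·14=960 → min 960.
Length 4: A₁..A₄: k=1: 0+960+12·14·10=2640; k=2: 504+540+12·3·10=1404; k=3: 1152+0+12·18·10=3312 → min 1404 | A₂..A₅: k=2: 0+960+14·3·14=1548; k=3: 756+2520+14·18·14=6804; k=4: 960+0+14·10·14=2920 → min 1548.
Length 5: A₁..A₅: k=1: 0+1548+12·14·14=3900; k=2: 504+960+12·3·14=1968; k=3: 1152+2520+12·18·14=6696; k=4: 1404+0+12·10·14=3084 → min 1968.
Optimal order: ((A₁ A₂) ((A₃ A₄) A₅)) with cost 1968.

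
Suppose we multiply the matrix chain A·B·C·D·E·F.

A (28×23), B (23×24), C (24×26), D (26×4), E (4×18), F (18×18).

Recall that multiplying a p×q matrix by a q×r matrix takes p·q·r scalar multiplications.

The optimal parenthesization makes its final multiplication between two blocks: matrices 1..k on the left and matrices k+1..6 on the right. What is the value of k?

4

Adjacent pairs: AB = 28·23·24 = 15456; BC = 23·24·26 = 14352; CD = 24·26·4 = 2496; DE = 26·4·18 = 1872; EF = 4·18·18 = 1296.
Length 3: A..C: k=1: 0+14352+28·23·26=31096; k=2: 15456+0+28·24·26=32928 → min 31096 | B..D: k=2: 0+2496+23·24·4=4704; k=3: 14352+0+23·26·4=16744 → min 4704 | C..E: k=3: 0+1872+24·26·18=13104; k=4: 2496+0+24·4·18=4224 → min 4224 | D..F: k=4: 0+1296+26·4·18=3168; k=5: 1872+0+26·18·18=10296 → min 3168.
Length 4: A..D: k=1: 0+4704+28·23·4=7280; k=2: 15456+2496+28·24·4=20640; k=3: 31096+0+28·26·4=34008 → min 7280 | B..E: k=2: 0+4224+23·24·18=14160; k=3: 14352+1872+23·26·18=26988; k=4: 4704+0+23·4·18=6360 → min 6360 | C..F: k=3: 0+3168+24·26·18=14400; k=4: 2496+1296+24·4·18=5520; k=5: 4224+0+24·18·18=12000 → min 5520.
Length 5: A..E: k=1: 0+6360+28·23·18=17952; k=2: 15456+4224+28·24·18=31776; k=3: 31096+1872+28·26·18=46072; k=4: 7280+0+28·4·18=9296 → min 9296 | B..F: k=2: 0+5520+23·24·18=15456; k=3: 14352+3168+23·26·18=28284; k=4: 4704+1296+23·4·18=7656; k=5: 6360+0+23·18·18=13812 → min 7656.
Top-level splits: k=1: (A..A)·(B..F) → 0+7656+28·23·18 = 19248; k=2: (A..B)·(C..F) → 15456+5520+28·24·18 = 33072; k=3: (A..C)·(D..F) → 31096+3168+28·26·18 = 47368; k=4: (A..D)·(E..F) → 7280+1296+28·4·18 = 10592; k=5: (A..E)·(F..F) → 9296+0+28·18·18 = 18368.
Best split is after D, i.e. k = 4.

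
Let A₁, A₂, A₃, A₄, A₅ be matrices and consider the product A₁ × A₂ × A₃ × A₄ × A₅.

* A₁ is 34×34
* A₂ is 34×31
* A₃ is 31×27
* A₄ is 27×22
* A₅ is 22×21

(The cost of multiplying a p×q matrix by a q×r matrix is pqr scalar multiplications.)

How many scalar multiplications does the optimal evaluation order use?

76461

Adjacent pairs: A₁A₂ = 34·34·31 = 35836; A₂A₃ = 34·31·27 = 28458; A₃A₄ = 31·27·22 = 18414; A₄A₅ = 27·22·21 = 12474.
Length 3: A₁..A₃: k=1: 0+28458+34·34·27=59670; k=2: 35836+0+34·31·27=64294 → min 59670 | A₂..A₄: k=2: 0+18414+34·31·22=41602; k=3: 28458+0+34·27·22=48654 → min 41602 | A₃..A₅: k=3: 0+12474+31·27·21=30051; k=4: 18414+0+31·22·21=32736 → min 30051.
Length 4: A₁..A₄: k=1: 0+41602+34·34·22=67034; k=2: 35836+18414+34·31·22=77438; k=3: 59670+0+34·27·22=79866 → min 67034 | A₂..A₅: k=2: 0+30051+34·31·21=52185; k=3: 28458+12474+34·27·21=60210; k=4: 41602+0+34·22·21=57310 → min 52185.
Length 5: A₁..A₅: k=1: 0+52185+34·34·21=76461; k=2: 35836+30051+34·31·21=88021; k=3: 59670+12474+34·27·21=91422; k=4: 67034+0+34·22·21=82742 → min 76461.
Optimal order: (A₁ × (A₂ × (A₃ × (A₄ × A₅)))) with cost 76461.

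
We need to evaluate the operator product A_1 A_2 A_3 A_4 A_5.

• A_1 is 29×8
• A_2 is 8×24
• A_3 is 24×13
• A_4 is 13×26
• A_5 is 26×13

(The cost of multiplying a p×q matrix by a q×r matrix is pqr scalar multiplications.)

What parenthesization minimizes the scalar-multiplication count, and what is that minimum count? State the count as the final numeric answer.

10920

Adjacent pairs: A_1A_2 = 29·8·24 = 5568; A_2A_3 = 8·24·13 = 2496; A_3A_4 = 24·13·26 = 8112; A_4A_5 = 13·26·13 = 4394.
Length 3: A_1..A_3: k=1: 0+2496+29·8·13=5512; k=2: 5568+0+29·24·13=14616 → min 5512 | A_2..A_4: k=2: 0+8112+8·24·26=13104; k=3: 2496+0+8·13·26=5200 → min 5200 | A_3..A_5: k=3: 0+4394+24·13·13=8450; k=4: 8112+0+24·26·13=16224 → min 8450.
Length 4: A_1..A_4: k=1: 0+5200+29·8·26=11232; k=2: 5568+8112+29·24·26=31776; k=3: 5512+0+29·13·26=15314 → min 11232 | A_2..A_5: k=2: 0+8450+8·24·13=10946; k=3: 2496+4394+8·13·13=8242; k=4: 5200+0+8·26·13=7904 → min 7904.
Length 5: A_1..A_5: k=1: 0+7904+29·8·13=10920; k=2: 5568+8450+29·24·13=23066; k=3: 5512+4394+29·13·13=14807; k=4: 11232+0+29·26·13=21034 → min 10920.
Optimal parenthesization: (A_1 (((A_2 A_3) A_4) A_5)) with cost 10920.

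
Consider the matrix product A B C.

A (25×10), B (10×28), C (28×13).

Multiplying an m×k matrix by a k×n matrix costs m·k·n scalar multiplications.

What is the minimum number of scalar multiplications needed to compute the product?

Order (A (B C)): (B C): 10×28 by 28×13 → 10×13, cost 10·28·13 = 3640; (A (B C)): 25×10 by 10×13 → 25×13, cost 25·10·13 = 3250; cumulative 6890. Total 6890.
Order ((A B) C): (A B): 25×10 by 10×28 → 25×28, cost 25·10·28 = 7000; ((A B) C): 25×28 by 28×13 → 25×13, cost 25·28·13 = 9100; cumulative 16100. Total 16100.
Minimum: 6890.

6890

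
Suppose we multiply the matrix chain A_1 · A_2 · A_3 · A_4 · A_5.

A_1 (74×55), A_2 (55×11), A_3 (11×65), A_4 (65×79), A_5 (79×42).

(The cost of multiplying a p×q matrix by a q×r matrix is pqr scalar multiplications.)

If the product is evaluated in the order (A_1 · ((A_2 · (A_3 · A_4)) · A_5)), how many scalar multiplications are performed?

457710

(A_3 · A_4): 11×65 by 65×79 → 11×79, cost 11·65·79 = 56485
(A_2 · (A_3 · A_4)): 55×11 by 11×79 → 55×79, cost 55·11·79 = 47795; cumulative 104280
((A_2 · (A_3 · A_4)) · A_5): 55×79 by 79×42 → 55×42, cost 55·79·42 = 182490; cumulative 286770
(A_1 · ((A_2 · (A_3 · A_4)) · A_5)): 74×55 by 55×42 → 74×42, cost 74·55·42 = 170940; cumulative 457710
Total: 457710 scalar multiplications.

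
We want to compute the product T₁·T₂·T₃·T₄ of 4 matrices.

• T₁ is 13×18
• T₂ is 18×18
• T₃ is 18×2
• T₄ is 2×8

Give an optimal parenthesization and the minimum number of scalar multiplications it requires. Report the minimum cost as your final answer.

1324

Adjacent pairs: T₁T₂ = 13·18·18 = 4212; T₂T₃ = 18·18·2 = 648; T₃T₄ = 18·2·8 = 288.
Length 3: T₁..T₃: k=1: 0+648+13·18·2=1116; k=2: 4212+0+13·18·2=4680 → min 1116 | T₂..T₄: k=2: 0+288+18·18·8=2880; k=3: 648+0+18·2·8=936 → min 936.
Length 4: T₁..T₄: k=1: 0+936+13·18·8=2808; k=2: 4212+288+13·18·8=6372; k=3: 1116+0+13·2·8=1324 → min 1324.
Optimal parenthesization: ((T₁·(T₂·T₃))·T₄) with cost 1324.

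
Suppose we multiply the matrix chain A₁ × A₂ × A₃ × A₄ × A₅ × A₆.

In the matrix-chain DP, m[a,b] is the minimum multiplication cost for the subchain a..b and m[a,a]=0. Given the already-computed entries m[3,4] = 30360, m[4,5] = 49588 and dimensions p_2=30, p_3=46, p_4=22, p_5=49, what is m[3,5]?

62700

m[3,5] = min over k∈[3,4] of m[3,k]+m[k+1,5]+p_{2}·p_k·p_{5}.
k=3: 0 + 49588 + 30·46·49 = 117208; k=4: 30360 + 0 + 30·22·49 = 62700.
Minimum: 62700 at k=4.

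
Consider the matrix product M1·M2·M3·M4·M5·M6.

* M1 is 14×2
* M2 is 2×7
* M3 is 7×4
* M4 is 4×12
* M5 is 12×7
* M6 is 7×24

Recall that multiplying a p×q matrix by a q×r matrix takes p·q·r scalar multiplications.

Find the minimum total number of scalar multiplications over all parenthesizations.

Adjacent pairs: M1M2 = 14·2·7 = 196; M2M3 = 2·7·4 = 56; M3M4 = 7·4·12 = 336; M4M5 = 4·12·7 = 336; M5M6 = 12·7·24 = 2016.
Length 3: M1..M3: k=1: 0+56+14·2·4=168; k=2: 196+0+14·7·4=588 → min 168 | M2..M4: k=2: 0+336+2·7·12=504; k=3: 56+0+2·4·12=152 → min 152 | M3..M5: k=3: 0+336+7·4·7=532; k=4: 336+0+7·12·7=924 → min 532 | M4..M6: k=4: 0+2016+4·12·24=3168; k=5: 336+0+4·7·24=1008 → min 1008.
Length 4: M1..M4: k=1: 0+152+14·2·12=488; k=2: 196+336+14·7·12=1708; k=3: 168+0+14·4·12=840 → min 488 | M2..M5: k=2: 0+532+2·7·7=630; k=3: 56+336+2·4·7=448; k=4: 152+0+2·12·7=320 → min 320 | M3..M6: k=3: 0+1008+7·4·24=1680; k=4: 336+2016+7·12·24=4368; k=5: 532+0+7·7·24=1708 → min 1680.
Length 5: M1..M5: k=1: 0+320+14·2·7=516; k=2: 196+532+14·7·7=1414; k=3: 168+336+14·4·7=896; k=4: 488+0+14·12·7=1664 → min 516 | M2..M6: k=2: 0+1680+2·7·24=2016; k=3: 56+1008+2·4·24=1256; k=4: 152+2016+2·12·24=2744; k=5: 320+0+2·7·24=656 → min 656.
Length 6: M1..M6: k=1: 0+656+14·2·24=1328; k=2: 196+1680+14·7·24=4228; k=3: 168+1008+14·4·24=2520; k=4: 488+2016+14·12·24=6536; k=5: 516+0+14·7·24=2868 → min 1328.
Optimal order: (M1·((((M2·M3)·M4)·M5)·M6)) with cost 1328.

1328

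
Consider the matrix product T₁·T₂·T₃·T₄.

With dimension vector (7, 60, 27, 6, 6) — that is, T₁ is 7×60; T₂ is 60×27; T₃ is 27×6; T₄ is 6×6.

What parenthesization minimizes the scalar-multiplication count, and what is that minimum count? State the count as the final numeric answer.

12492

Adjacent pairs: T₁T₂ = 7·60·27 = 11340; T₂T₃ = 60·27·6 = 9720; T₃T₄ = 27·6·6 = 972.
Length 3: T₁..T₃: k=1: 0+9720+7·60·6=12240; k=2: 11340+0+7·27·6=12474 → min 12240 | T₂..T₄: k=2: 0+972+60·27·6=10692; k=3: 9720+0+60·6·6=11880 → min 10692.
Length 4: T₁..T₄: k=1: 0+10692+7·60·6=13212; k=2: 11340+972+7·27·6=13446; k=3: 12240+0+7·6·6=12492 → min 12492.
Optimal parenthesization: ((T₁·(T₂·T₃))·T₄) with cost 12492.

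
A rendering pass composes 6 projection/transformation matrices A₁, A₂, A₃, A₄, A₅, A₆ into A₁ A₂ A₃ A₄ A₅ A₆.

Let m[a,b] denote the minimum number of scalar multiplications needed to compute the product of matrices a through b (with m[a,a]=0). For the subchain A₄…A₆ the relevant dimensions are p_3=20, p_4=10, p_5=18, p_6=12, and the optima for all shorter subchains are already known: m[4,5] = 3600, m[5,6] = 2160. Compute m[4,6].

m[4,6] = min over k∈[4,5] of m[4,k]+m[k+1,6]+p_{3}·p_k·p_{6}.
k=4: 0 + 2160 + 20·10·12 = 4560; k=5: 3600 + 0 + 20·18·12 = 7920.
Minimum: 4560 at k=4.

4560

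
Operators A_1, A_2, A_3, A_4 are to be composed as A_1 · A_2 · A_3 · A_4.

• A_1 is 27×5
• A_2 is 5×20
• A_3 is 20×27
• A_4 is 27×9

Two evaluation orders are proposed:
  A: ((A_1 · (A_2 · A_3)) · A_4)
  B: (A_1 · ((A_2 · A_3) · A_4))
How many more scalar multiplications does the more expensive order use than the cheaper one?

7776

Order A = ((A_1 · (A_2 · A_3)) · A_4): (A_2 · A_3): 5×20 by 20×27 → 5×27, cost 5·20·27 = 2700; (A_1 · (A_2 · A_3)): 27×5 by 5×27 → 27×27, cost 27·5·27 = 3645; cumulative 6345; ((A_1 · (A_2 · A_3)) · A_4): 27×27 by 27×9 → 27×9, cost 27·27·9 = 6561; cumulative 12906. Total 12906.
Order B = (A_1 · ((A_2 · A_3) · A_4)): (A_2 · A_3): 5×20 by 20×27 → 5×27, cost 5·20·27 = 2700; ((A_2 · A_3) · A_4): 5×27 by 27×9 → 5×9, cost 5·27·9 = 1215; cumulative 3915; (A_1 · ((A_2 · A_3) · A_4)): 27×5 by 5×9 → 27×9, cost 27·5·9 = 1215; cumulative 5130. Total 5130.
Difference: |12906 − 5130| = 7776.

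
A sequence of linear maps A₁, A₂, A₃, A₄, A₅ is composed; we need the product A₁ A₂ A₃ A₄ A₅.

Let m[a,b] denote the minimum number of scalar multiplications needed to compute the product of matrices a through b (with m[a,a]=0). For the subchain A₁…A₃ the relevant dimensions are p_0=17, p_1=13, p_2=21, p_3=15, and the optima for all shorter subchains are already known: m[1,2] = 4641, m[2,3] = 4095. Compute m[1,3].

m[1,3] = min over k∈[1,2] of m[1,k]+m[k+1,3]+p_{0}·p_k·p_{3}.
k=1: 0 + 4095 + 17·13·15 = 7410; k=2: 4641 + 0 + 17·21·15 = 9996.
Minimum: 7410 at k=1.

7410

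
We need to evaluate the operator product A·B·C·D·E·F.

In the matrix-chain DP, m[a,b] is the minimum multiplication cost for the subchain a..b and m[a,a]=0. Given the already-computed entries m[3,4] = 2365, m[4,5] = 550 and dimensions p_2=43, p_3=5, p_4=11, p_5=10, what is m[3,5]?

2700

m[3,5] = min over k∈[3,4] of m[3,k]+m[k+1,5]+p_{2}·p_k·p_{5}.
k=3: 0 + 550 + 43·5·10 = 2700; k=4: 2365 + 0 + 43·11·10 = 7095.
Minimum: 2700 at k=3.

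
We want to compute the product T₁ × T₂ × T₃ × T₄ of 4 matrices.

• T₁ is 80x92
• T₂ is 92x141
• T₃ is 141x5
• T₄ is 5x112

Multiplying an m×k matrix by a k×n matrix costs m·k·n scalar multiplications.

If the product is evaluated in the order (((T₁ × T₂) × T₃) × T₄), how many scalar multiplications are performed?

1138960

(T₁ × T₂): 80×92 by 92×141 → 80×141, cost 80·92·141 = 1037760
((T₁ × T₂) × T₃): 80×141 by 141×5 → 80×5, cost 80·141·5 = 56400; cumulative 1094160
(((T₁ × T₂) × T₃) × T₄): 80×5 by 5×112 → 80×112, cost 80·5·112 = 44800; cumulative 1138960
Total: 1138960 scalar multiplications.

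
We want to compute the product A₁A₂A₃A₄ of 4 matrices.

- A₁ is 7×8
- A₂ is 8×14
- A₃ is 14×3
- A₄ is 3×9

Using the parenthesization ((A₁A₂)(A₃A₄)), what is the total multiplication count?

(A₁A₂): 7×8 by 8×14 → 7×14, cost 7·8·14 = 784
(A₃A₄): 14×3 by 3×9 → 14×9, cost 14·3·9 = 378
((A₁A₂)(A₃A₄)): 7×14 by 14×9 → 7×9, cost 7·14·9 = 882; cumulative 2044
Total: 2044 scalar multiplications.

2044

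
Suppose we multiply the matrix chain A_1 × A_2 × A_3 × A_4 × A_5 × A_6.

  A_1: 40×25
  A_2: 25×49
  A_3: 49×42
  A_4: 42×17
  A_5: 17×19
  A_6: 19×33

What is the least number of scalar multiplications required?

105910

Adjacent pairs: A_1A_2 = 40·25·49 = 49000; A_2A_3 = 25·49·42 = 51450; A_3A_4 = 49·42·17 = 34986; A_4A_5 = 42·17·19 = 13566; A_5A_6 = 17·19·33 = 10659.
Length 3: A_1..A_3: k=1: 0+51450+40·25·42=93450; k=2: 49000+0+40·49·42=131320 → min 93450 | A_2..A_4: k=2: 0+34986+25·49·17=55811; k=3: 51450+0+25·42·17=69300 → min 55811 | A_3..A_5: k=3: 0+13566+49·42·19=52668; k=4: 34986+0+49·17·19=50813 → min 50813 | A_4..A_6: k=4: 0+10659+42·17·33=34221; k=5: 13566+0+42·19·33=39900 → min 34221.
Length 4: A_1..A_4: k=1: 0+55811+40·25·17=72811; k=2: 49000+34986+40·49·17=117306; k=3: 93450+0+40·42·17=122010 → min 72811 | A_2..A_5: k=2: 0+50813+25·49·19=74088; k=3: 51450+13566+25·42·19=84966; k=4: 55811+0+25·17·19=63886 → min 63886 | A_3..A_6: k=3: 0+34221+49·42·33=102135; k=4: 34986+10659+49·17·33=73134; k=5: 50813+0+49·19·33=81536 → min 73134.
Length 5: A_1..A_5: k=1: 0+63886+40·25·19=82886; k=2: 49000+50813+40·49·19=137053; k=3: 93450+13566+40·42·19=138936; k=4: 72811+0+40·17·19=85731 → min 82886 | A_2..A_6: k=2: 0+73134+25·49·33=113559; k=3: 51450+34221+25·42·33=120321; k=4: 55811+10659+25·17·33=80495; k=5: 63886+0+25·19·33=79561 → min 79561.
Length 6: A_1..A_6: k=1: 0+79561+40·25·33=112561; k=2: 49000+73134+40·49·33=186814; k=3: 93450+34221+40·42·33=183111; k=4: 72811+10659+40·17·33=105910; k=5: 82886+0+40·19·33=107966 → min 105910.
Optimal order: ((A_1 × (A_2 × (A_3 × A_4))) × (A_5 × A_6)) with cost 105910.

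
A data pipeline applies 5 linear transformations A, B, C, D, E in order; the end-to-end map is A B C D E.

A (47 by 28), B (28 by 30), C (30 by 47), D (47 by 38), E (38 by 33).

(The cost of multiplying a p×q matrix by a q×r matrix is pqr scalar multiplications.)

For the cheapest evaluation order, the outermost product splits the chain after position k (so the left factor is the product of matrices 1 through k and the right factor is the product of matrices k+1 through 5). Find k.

1

Adjacent pairs: AB = 47·28·30 = 39480; BC = 28·30·47 = 39480; CD = 30·47·38 = 53580; DE = 47·38·33 = 58938.
Length 3: A..C: k=1: 0+39480+47·28·47=101332; k=2: 39480+0+47·30·47=105750 → min 101332 | B..D: k=2: 0+53580+28·30·38=85500; k=3: 39480+0+28·47·38=89488 → min 85500 | C..E: k=3: 0+58938+30·47·33=105468; k=4: 53580+0+30·38·33=91200 → min 91200.
Length 4: A..D: k=1: 0+85500+47·28·38=135508; k=2: 39480+53580+47·30·38=146640; k=3: 101332+0+47·47·38=185274 → min 135508 | B..E: k=2: 0+91200+28·30·33=118920; k=3: 39480+58938+28·47·33=141846; k=4: 85500+0+28·38·33=120612 → min 118920.
Top-level splits: k=1: (A..A)·(B..E) → 0+118920+47·28·33 = 162348; k=2: (A..B)·(C..E) → 39480+91200+47·30·33 = 177210; k=3: (A..C)·(D..E) → 101332+58938+47·47·33 = 233167; k=4: (A..D)·(E..E) → 135508+0+47·38·33 = 194446.
Best split is after A, i.e. k = 1.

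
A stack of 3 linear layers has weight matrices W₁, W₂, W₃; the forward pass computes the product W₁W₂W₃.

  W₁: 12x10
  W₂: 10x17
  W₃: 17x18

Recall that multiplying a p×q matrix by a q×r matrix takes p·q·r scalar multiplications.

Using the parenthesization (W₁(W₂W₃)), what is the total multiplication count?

(W₂W₃): 10×17 by 17×18 → 10×18, cost 10·17·18 = 3060
(W₁(W₂W₃)): 12×10 by 10×18 → 12×18, cost 12·10·18 = 2160; cumulative 5220
Total: 5220 scalar multiplications.

5220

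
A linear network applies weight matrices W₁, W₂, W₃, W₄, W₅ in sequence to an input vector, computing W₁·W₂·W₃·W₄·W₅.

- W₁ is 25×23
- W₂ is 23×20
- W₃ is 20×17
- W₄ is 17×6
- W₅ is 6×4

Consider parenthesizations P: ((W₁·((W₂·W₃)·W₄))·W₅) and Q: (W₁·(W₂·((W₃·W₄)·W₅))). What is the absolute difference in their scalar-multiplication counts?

Order P = ((W₁·((W₂·W₃)·W₄))·W₅): (W₂·W₃): 23×20 by 20×17 → 23×17, cost 23·20·17 = 7820; ((W₂·W₃)·W₄): 23×17 by 17×6 → 23×6, cost 23·17·6 = 2346; cumulative 10166; (W₁·((W₂·W₃)·W₄)): 25×23 by 23×6 → 25×6, cost 25·23·6 = 3450; cumulative 13616; ((W₁·((W₂·W₃)·W₄))·W₅): 25×6 by 6×4 → 25×4, cost 25·6·4 = 600; cumulative 14216. Total 14216.
Order Q = (W₁·(W₂·((W₃·W₄)·W₅))): (W₃·W₄): 20×17 by 17×6 → 20×6, cost 20·17·6 = 2040; ((W₃·W₄)·W₅): 20×6 by 6×4 → 20×4, cost 20·6·4 = 480; cumulative 2520; (W₂·((W₃·W₄)·W₅)): 23×20 by 20×4 → 23×4, cost 23·20·4 = 1840; cumulative 4360; (W₁·(W₂·((W₃·W₄)·W₅))): 25×23 by 23×4 → 25×4, cost 25·23·4 = 2300; cumulative 6660. Total 6660.
Difference: |14216 − 6660| = 7556.

7556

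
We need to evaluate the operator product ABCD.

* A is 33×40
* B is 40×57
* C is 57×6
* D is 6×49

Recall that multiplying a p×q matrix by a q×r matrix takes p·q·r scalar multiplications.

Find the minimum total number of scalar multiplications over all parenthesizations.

31302

Adjacent pairs: AB = 33·40·57 = 75240; BC = 40·57·6 = 13680; CD = 57·6·49 = 16758.
Length 3: A..C: k=1: 0+13680+33·40·6=21600; k=2: 75240+0+33·57·6=86526 → min 21600 | B..D: k=2: 0+16758+40·57·49=128478; k=3: 13680+0+40·6·49=25440 → min 25440.
Length 4: A..D: k=1: 0+25440+33·40·49=90120; k=2: 75240+16758+33·57·49=184167; k=3: 21600+0+33·6·49=31302 → min 31302.
Optimal order: ((A(BC))D) with cost 31302.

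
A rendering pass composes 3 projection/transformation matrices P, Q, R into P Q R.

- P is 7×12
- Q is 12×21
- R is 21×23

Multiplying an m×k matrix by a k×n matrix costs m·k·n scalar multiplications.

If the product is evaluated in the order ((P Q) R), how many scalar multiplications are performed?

5145

(P Q): 7×12 by 12×21 → 7×21, cost 7·12·21 = 1764
((P Q) R): 7×21 by 21×23 → 7×23, cost 7·21·23 = 3381; cumulative 5145
Total: 5145 scalar multiplications.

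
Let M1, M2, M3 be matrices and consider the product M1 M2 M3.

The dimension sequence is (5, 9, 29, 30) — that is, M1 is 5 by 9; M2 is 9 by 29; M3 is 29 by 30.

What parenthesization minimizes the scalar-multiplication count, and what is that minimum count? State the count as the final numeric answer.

5655

(M1 (M2 M3)): cost 9180.
((M1 M2) M3): cost 5655.
Optimal: ((M1 M2) M3) with cost 5655.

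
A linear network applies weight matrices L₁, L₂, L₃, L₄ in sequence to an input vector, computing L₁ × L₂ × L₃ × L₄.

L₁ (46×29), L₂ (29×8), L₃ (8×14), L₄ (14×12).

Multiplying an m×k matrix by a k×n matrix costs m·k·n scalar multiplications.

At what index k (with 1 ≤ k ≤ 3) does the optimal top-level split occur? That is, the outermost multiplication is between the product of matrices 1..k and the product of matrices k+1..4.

2

Adjacent pairs: L₁L₂ = 46·29·8 = 10672; L₂L₃ = 29·8·14 = 3248; L₃L₄ = 8·14·12 = 1344.
Length 3: L₁..L₃: k=1: 0+3248+46·29·14=21924; k=2: 10672+0+46·8·14=15824 → min 15824 | L₂..L₄: k=2: 0+1344+29·8·12=4128; k=3: 3248+0+29·14·12=8120 → min 4128.
Top-level splits: k=1: (L₁..L₁)·(L₂..L₄) → 0+4128+46·29·12 = 20136; k=2: (L₁..L₂)·(L₃..L₄) → 10672+1344+46·8·12 = 16432; k=3: (L₁..L₃)·(L₄..L₄) → 15824+0+46·14·12 = 23552.
Best split is after L₂, i.e. k = 2.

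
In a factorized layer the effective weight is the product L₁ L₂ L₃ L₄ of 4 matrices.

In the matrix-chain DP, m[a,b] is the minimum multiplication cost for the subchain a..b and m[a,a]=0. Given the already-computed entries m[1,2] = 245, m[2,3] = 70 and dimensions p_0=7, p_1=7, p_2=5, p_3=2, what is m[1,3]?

m[1,3] = min over k∈[1,2] of m[1,k]+m[k+1,3]+p_{0}·p_k·p_{3}.
k=1: 0 + 70 + 7·7·2 = 168; k=2: 245 + 0 + 7·5·2 = 315.
Minimum: 168 at k=1.

168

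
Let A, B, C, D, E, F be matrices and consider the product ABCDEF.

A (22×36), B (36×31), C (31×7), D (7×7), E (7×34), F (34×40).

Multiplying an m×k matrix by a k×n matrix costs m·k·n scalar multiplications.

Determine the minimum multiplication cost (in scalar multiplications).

Adjacent pairs: AB = 22·36·31 = 24552; BC = 36·31·7 = 7812; CD = 31·7·7 = 1519; DE = 7·7·34 = 1666; EF = 7·34·40 = 9520.
Length 3: A..C: k=1: 0+7812+22·36·7=13356; k=2: 24552+0+22·31·7=29326 → min 13356 | B..D: k=2: 0+1519+36·31·7=9331; k=3: 7812+0+36·7·7=9576 → min 9331 | C..E: k=3: 0+1666+31·7·34=9044; k=4: 1519+0+31·7·34=8897 → min 8897 | D..F: k=4: 0+9520+7·7·40=11480; k=5: 1666+0+7·34·40=11186 → min 11186.
Length 4: A..D: k=1: 0+9331+22·36·7=14875; k=2: 24552+1519+22·31·7=30845; k=3: 13356+0+22·7·7=14434 → min 14434 | B..E: k=2: 0+8897+36·31·34=46841; k=3: 7812+1666+36·7·34=18046; k=4: 9331+0+36·7·34=17899 → min 17899 | C..F: k=3: 0+11186+31·7·40=19866; k=4: 1519+9520+31·7·40=19719; k=5: 8897+0+31·34·40=51057 → min 19719.
Length 5: A..E: k=1: 0+17899+22·36·34=44827; k=2: 24552+8897+22·31·34=56637; k=3: 13356+1666+22·7·34=20258; k=4: 14434+0+22·7·34=19670 → min 19670 | B..F: k=2: 0+19719+36·31·40=64359; k=3: 7812+11186+36·7·40=29078; k=4: 9331+9520+36·7·40=28931; k=5: 17899+0+36·34·40=66859 → min 28931.
Length 6: A..F: k=1: 0+28931+22·36·40=60611; k=2: 24552+19719+22·31·40=71551; k=3: 13356+11186+22·7·40=30702; k=4: 14434+9520+22·7·40=30114; k=5: 19670+0+22·34·40=49590 → min 30114.
Optimal order: (((A(BC))D)(EF)) with cost 30114.

30114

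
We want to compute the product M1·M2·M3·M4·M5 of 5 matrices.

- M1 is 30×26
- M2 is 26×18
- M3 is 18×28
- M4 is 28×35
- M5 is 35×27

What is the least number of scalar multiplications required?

Adjacent pairs: M1M2 = 30·26·18 = 14040; M2M3 = 26·18·28 = 13104; M3M4 = 18·28·35 = 17640; M4M5 = 28·35·27 = 26460.
Length 3: M1..M3: k=1: 0+13104+30·26·28=34944; k=2: 14040+0+30·18·28=29160 → min 29160 | M2..M4: k=2: 0+17640+26·18·35=34020; k=3: 13104+0+26·28·35=38584 → min 34020 | M3..M5: k=3: 0+26460+18·28·27=40068; k=4: 17640+0+18·35·27=34650 → min 34650.
Length 4: M1..M4: k=1: 0+34020+30·26·35=61320; k=2: 14040+17640+30·18·35=50580; k=3: 29160+0+30·28·35=58560 → min 50580 | M2..M5: k=2: 0+34650+26·18·27=47286; k=3: 13104+26460+26·28·27=59220; k=4: 34020+0+26·35·27=58590 → min 47286.
Length 5: M1..M5: k=1: 0+47286+30·26·27=68346; k=2: 14040+34650+30·18·27=63270; k=3: 29160+26460+30·28·27=78300; k=4: 50580+0+30·35·27=78930 → min 63270.
Optimal order: ((M1·M2)·((M3·M4)·M5)) with cost 63270.

63270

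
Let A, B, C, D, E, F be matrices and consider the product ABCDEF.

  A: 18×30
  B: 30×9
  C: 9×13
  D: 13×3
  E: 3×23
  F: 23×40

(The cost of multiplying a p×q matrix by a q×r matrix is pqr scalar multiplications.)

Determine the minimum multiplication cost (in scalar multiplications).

7701

Adjacent pairs: AB = 18·30·9 = 4860; BC = 30·9·13 = 3510; CD = 9·13·3 = 351; DE = 13·3·23 = 897; EF = 3·23·40 = 2760.
Length 3: A..C: k=1: 0+3510+18·30·13=10530; k=2: 4860+0+18·9·13=6966 → min 6966 | B..D: k=2: 0+351+30·9·3=1161; k=3: 3510+0+30·13·3=4680 → min 1161 | C..E: k=3: 0+897+9·13·23=3588; k=4: 351+0+9·3·23=972 → min 972 | D..F: k=4: 0+2760+13·3·40=4320; k=5: 897+0+13·23·40=12857 → min 4320.
Length 4: A..D: k=1: 0+1161+18·30·3=2781; k=2: 4860+351+18·9·3=5697; k=3: 6966+0+18·13·3=7668 → min 2781 | B..E: k=2: 0+972+30·9·23=7182; k=3: 3510+897+30·13·23=13377; k=4: 1161+0+30·3·23=3231 → min 3231 | C..F: k=3: 0+4320+9·13·40=9000; k=4: 351+2760+9·3·40=4191; k=5: 972+0+9·23·40=9252 → min 4191.
Length 5: A..E: k=1: 0+3231+18·30·23=15651; k=2: 4860+972+18·9·23=9558; k=3: 6966+897+18·13·23=13245; k=4: 2781+0+18·3·23=4023 → min 4023 | B..F: k=2: 0+4191+30·9·40=14991; k=3: 3510+4320+30·13·40=23430; k=4: 1161+2760+30·3·40=7521; k=5: 3231+0+30·23·40=30831 → min 7521.
Length 6: A..F: k=1: 0+7521+18·30·40=29121; k=2: 4860+4191+18·9·40=15531; k=3: 6966+4320+18·13·40=20646; k=4: 2781+2760+18·3·40=7701; k=5: 4023+0+18·23·40=20583 → min 7701.
Optimal order: ((A(B(CD)))(EF)) with cost 7701.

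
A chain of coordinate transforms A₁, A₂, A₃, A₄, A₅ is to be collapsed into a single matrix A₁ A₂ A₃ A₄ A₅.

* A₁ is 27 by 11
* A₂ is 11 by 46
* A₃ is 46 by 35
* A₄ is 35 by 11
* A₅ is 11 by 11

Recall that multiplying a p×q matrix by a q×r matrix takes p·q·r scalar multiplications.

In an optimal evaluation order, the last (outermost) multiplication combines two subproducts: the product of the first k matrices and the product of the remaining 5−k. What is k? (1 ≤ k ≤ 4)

Adjacent pairs: A₁A₂ = 27·11·46 = 13662; A₂A₃ = 11·46·35 = 17710; A₃A₄ = 46·35·11 = 17710; A₄A₅ = 35·11·11 = 4235.
Length 3: A₁..A₃: k=1: 0+17710+27·11·35=28105; k=2: 13662+0+27·46·35=57132 → min 28105 | A₂..A₄: k=2: 0+17710+11·46·11=23276; k=3: 17710+0+11·35·11=21945 → min 21945 | A₃..A₅: k=3: 0+4235+46·35·11=21945; k=4: 17710+0+46·11·11=23276 → min 21945.
Length 4: A₁..A₄: k=1: 0+21945+27·11·11=25212; k=2: 13662+17710+27·46·11=45034; k=3: 28105+0+27·35·11=38500 → min 25212 | A₂..A₅: k=2: 0+21945+11·46·11=27511; k=3: 17710+4235+11·35·11=26180; k=4: 21945+0+11·11·11=23276 → min 23276.
Top-level splits: k=1: (A₁..A₁)·(A₂..A₅) → 0+23276+27·11·11 = 26543; k=2: (A₁..A₂)·(A₃..A₅) → 13662+21945+27·46·11 = 49269; k=3: (A₁..A₃)·(A₄..A₅) → 28105+4235+27·35·11 = 42735; k=4: (A₁..A₄)·(A₅..A₅) → 25212+0+27·11·11 = 28479.
Best split is after A₁, i.e. k = 1.

1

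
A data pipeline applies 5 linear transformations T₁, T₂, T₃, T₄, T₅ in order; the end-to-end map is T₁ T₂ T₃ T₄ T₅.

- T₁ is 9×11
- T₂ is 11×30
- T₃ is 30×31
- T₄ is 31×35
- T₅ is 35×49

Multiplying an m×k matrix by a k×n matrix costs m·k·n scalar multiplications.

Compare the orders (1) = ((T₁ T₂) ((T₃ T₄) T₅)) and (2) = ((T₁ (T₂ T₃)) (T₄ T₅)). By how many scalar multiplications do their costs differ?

20065

Order (1) = ((T₁ T₂) ((T₃ T₄) T₅)): (T₁ T₂): 9×11 by 11×30 → 9×30, cost 9·11·30 = 2970; (T₃ T₄): 30×31 by 31×35 → 30×35, cost 30·31·35 = 32550; ((T₃ T₄) T₅): 30×35 by 35×49 → 30×49, cost 30·35·49 = 51450; cumulative 84000; ((T₁ T₂) ((T₃ T₄) T₅)): 9×30 by 30×49 → 9×49, cost 9·30·49 = 13230; cumulative 100200. Total 100200.
Order (2) = ((T₁ (T₂ T₃)) (T₄ T₅)): (T₂ T₃): 11×30 by 30×31 → 11×31, cost 11·30·31 = 10230; (T₁ (T₂ T₃)): 9×11 by 11×31 → 9×31, cost 9·11·31 = 3069; cumulative 13299; (T₄ T₅): 31×35 by 35×49 → 31×49, cost 31·35·49 = 53165; ((T₁ (T₂ T₃)) (T₄ T₅)): 9×31 by 31×49 → 9×49, cost 9·31·49 = 13671; cumulative 80135. Total 80135.
Difference: |100200 − 80135| = 20065.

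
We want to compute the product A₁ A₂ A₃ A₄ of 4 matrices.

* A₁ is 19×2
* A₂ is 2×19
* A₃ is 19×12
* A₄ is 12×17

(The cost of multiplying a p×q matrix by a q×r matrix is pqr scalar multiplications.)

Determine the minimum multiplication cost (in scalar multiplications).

Adjacent pairs: A₁A₂ = 19·2·19 = 722; A₂A₃ = 2·19·12 = 456; A₃A₄ = 19·12·17 = 3876.
Length 3: A₁..A₃: k=1: 0+456+19·2·12=912; k=2: 722+0+19·19·12=5054 → min 912 | A₂..A₄: k=2: 0+3876+2·19·17=4522; k=3: 456+0+2·12·17=864 → min 864.
Length 4: A₁..A₄: k=1: 0+864+19·2·17=1510; k=2: 722+3876+19·19·17=10735; k=3: 912+0+19·12·17=4788 → min 1510.
Optimal order: (A₁ ((A₂ A₃) A₄)) with cost 1510.

1510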